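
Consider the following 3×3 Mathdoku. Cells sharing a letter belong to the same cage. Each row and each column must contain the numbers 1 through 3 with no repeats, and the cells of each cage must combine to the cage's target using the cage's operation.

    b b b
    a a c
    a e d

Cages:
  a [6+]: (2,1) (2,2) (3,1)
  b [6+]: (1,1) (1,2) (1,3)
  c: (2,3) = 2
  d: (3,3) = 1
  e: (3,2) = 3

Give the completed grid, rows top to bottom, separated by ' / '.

Cage c is given, which forces (2,3) = 2.
E is a freebie, which forces (3,2) = 3.
Cage d is a single given cell, leaving (3,3) = 1.
1 is placed in column 3, leaving (1,3) = 3.
Cage a has sum 6, which forces (2,1) = 3.
Column 2 already has 3, which forces (2,2) = 1.
1 is placed in row 3, which forces (3,1) = 2.
2 is placed in column 1, leaving (1,1) = 1.
1 is placed in column 2, so (1,2) = 2.

1 2 3 / 3 1 2 / 2 3 1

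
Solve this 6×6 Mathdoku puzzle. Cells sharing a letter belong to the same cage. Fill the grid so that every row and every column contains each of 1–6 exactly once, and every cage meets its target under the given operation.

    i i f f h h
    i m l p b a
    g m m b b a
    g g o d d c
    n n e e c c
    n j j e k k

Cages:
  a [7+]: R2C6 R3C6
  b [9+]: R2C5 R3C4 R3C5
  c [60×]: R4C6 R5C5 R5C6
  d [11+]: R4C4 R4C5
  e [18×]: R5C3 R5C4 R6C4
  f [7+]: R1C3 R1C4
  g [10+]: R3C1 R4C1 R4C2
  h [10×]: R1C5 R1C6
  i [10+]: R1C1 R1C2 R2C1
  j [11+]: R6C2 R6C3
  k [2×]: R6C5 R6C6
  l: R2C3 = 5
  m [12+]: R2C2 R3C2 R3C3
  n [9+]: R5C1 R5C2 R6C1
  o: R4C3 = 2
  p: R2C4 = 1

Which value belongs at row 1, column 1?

Cage l is given, which forces R2C3 = 5.
Cage p is a single given cell, which forces R2C4 = 1.
O is a freebie, which forces R4C3 = 2.
Column 3 now contains 5, so R6C3 = 6.
Row 6 now contains 6; hence R6C4 = 3.
Row 6 now contains 6, leaving R6C2 = 5.
Row 6 needs a 4, and only R6C1 is open for it.
The only place for 4 in row 1 is R1C4.
Cage f's pair has sum 7; hence R1C3 = 3.
Column 3 now contains 3, leaving R3C3 = 4.
Column 3 now contains 3, which forces R5C3 = 1.
Cage e needs product 18, leaving R5C4 = 6.
Column 4 now contains 6, which forces R4C4 = 5.
Cage d's pair has sum 11, so R4C5 = 6.
5 is placed in column 4, so R3C4 = 2.
The 3 cells of cage m must have sum 12, leaving R2C2 = 2.
2 is placed in row 2, leaving R2C5 = 4.
4 is placed in row 2, so R2C6 = 6.
Row 3 now contains 2, which forces R3C2 = 6.
Column 2 already has 2, leaving R5C2 = 3.
Row 5 now contains 3; hence R5C5 = 5.
Row 5 now contains 5, leaving R5C6 = 4.
Cage i needs sum 10, which forces R1C1 = 6.
Column 2 already has 6, leaving R1C2 = 1.
Column 5 now contains 5; hence R1C5 = 2.
Cage h needs two cells with product 10, so R1C6 = 5.
2 is placed in row 2; hence R2C1 = 3.
Row 3 already has 6, leaving R3C1 = 5.
Column 5 now contains 5; hence R3C5 = 3.
Cage a needs two cells with sum 7, which forces R3C6 = 1.
Cage g needs sum 10, leaving R4C1 = 1.
The 3 cells of cage g must have sum 10, so R4C2 = 4.
4 is placed in column 6; hence R4C6 = 3.
Row 5 now contains 3, so R5C1 = 2.
2 is placed in column 5; hence R6C5 = 1.
Column 6 now contains 1; hence R6C6 = 2.
Completed grid: 6 1 3 4 2 5 / 3 2 5 1 4 6 / 5 6 4 2 3 1 / 1 4 2 5 6 3 / 2 3 1 6 5 4 / 4 5 6 3 1 2.

6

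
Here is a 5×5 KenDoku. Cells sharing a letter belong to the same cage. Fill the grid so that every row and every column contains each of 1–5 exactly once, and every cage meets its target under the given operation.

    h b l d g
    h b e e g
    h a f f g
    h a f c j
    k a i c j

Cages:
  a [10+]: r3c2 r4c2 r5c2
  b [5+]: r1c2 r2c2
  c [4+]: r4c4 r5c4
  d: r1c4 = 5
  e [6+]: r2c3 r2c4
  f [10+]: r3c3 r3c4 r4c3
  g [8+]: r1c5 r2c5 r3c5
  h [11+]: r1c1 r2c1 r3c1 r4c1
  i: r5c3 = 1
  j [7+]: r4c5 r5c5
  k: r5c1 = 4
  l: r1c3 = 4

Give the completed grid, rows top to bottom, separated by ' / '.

1 2 4 5 3 / 5 3 2 4 1 / 3 1 5 2 4 / 2 4 3 1 5 / 4 5 1 3 2

L is a freebie, leaving r1c3 = 4.
Cage d is given, which forces r1c4 = 5.
Cage k is a single given cell, so r5c1 = 4.
I is a freebie, leaving r5c3 = 1.
1 is placed in row 5, which forces r5c4 = 3.
The 3 cells of cage f must have sum 10, which forces r3c4 = 2.
Column 4 now contains 3, so r4c4 = 1.
The two cells of cage e must have sum 6, which forces r2c3 = 2.
1 is placed in column 4, which forces r2c4 = 4.
The two cells of cage b must have sum 5; hence r1c2 = 2.
Row 2 now contains 4, which forces r2c2 = 3.
Column 2 now contains 2, which forces r5c2 = 5.
5 is placed in row 5; hence r5c5 = 2.
Cage g needs sum 8, so r1c5 = 3.
Cage g needs sum 8, leaving r2c5 = 1.
Column 2 now contains 5, so r3c2 = 1.
Cage g has sum 8, which forces r3c5 = 4.
The 4 cells of cage h must have sum 11, leaving r4c1 = 2.
Column 2 now contains 5, leaving r4c2 = 4.
2 is placed in column 5, leaving r4c5 = 5.
Row 1 already has 3, leaving r1c1 = 1.
Row 2 now contains 1; hence r2c1 = 5.
Cage h needs sum 11, leaving r3c1 = 3.
Cage f needs sum 10, which forces r3c3 = 5.
Row 4 already has 5, which forces r4c3 = 3.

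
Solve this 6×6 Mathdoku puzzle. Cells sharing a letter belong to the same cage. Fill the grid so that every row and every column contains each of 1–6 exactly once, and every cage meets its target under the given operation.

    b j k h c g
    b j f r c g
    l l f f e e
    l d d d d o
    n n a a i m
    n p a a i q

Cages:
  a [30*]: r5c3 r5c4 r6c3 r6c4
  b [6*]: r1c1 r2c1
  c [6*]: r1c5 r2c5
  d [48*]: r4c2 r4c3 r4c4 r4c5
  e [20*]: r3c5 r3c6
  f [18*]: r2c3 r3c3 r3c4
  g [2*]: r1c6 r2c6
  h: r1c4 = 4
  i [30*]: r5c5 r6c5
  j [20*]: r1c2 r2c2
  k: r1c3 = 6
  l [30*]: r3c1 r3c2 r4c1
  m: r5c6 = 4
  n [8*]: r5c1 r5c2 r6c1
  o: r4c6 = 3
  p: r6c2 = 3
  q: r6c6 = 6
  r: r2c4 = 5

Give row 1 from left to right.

1 5 6 4 3 2

Cage k is a single given cell, which forces r1c3 = 6.
Cage h is a single given cell, which forces r1c4 = 4.
R is a freebie, so r2c4 = 5.
Cage o is a single given cell, so r4c6 = 3.
Cage m is given, which forces r5c6 = 4.
Cage p is a single given cell, so r6c2 = 3.
Cage q is a single given cell, which forces r6c6 = 6.
4 is placed in row 1, which forces r1c2 = 5.
Row 2 already has 5, leaving r2c2 = 4.
Cage e's pair has product 20, leaving r3c5 = 4.
4 is placed in column 6; hence r3c6 = 5.
The two cells of cage i must have product 30, leaving r5c5 = 6.
The 3 cells of cage n must have product 8, which forces r6c1 = 4.
6 is placed in row 6, which forces r6c5 = 5.
Cage l has product 30; hence r4c1 = 5.
Cage d needs product 48, leaving r4c3 = 4.
The 4 cells of cage a must have product 30, which forces r5c3 = 5.
The 4 cells of cage a must have product 30; hence r5c4 = 3.
3 is placed in column 4, which forces r3c4 = 6.
The 3 cells of cage l must have product 30, so r3c1 = 3.
The 3 cells of cage l must have product 30, leaving r3c2 = 2.
Row 3 already has 3, leaving r3c3 = 1.
The 4 cells of cage d must have product 48, leaving r4c2 = 6.
2 is placed in column 2, which forces r5c2 = 1.
Column 3 already has 1, which forces r6c3 = 2.
2 is placed in row 6; hence r6c4 = 1.
Cage b's pair has product 6, which forces r1c1 = 1.
Row 1 now contains 1, leaving r1c6 = 2.
The two cells of cage b must have product 6, so r2c1 = 6.
Column 3 already has 1, which forces r2c3 = 3.
3 is placed in row 2, which forces r2c5 = 2.
Column 6 now contains 2, so r2c6 = 1.
Column 4 already has 1, leaving r4c4 = 2.
The 4 cells of cage d must have product 48, which forces r4c5 = 1.
Row 5 now contains 1; hence r5c1 = 2.
2 is placed in row 1, leaving r1c5 = 3.
The full grid is 1 5 6 4 3 2 / 6 4 3 5 2 1 / 3 2 1 6 4 5 / 5 6 4 2 1 3 / 2 1 5 3 6 4 / 4 3 2 1 5 6.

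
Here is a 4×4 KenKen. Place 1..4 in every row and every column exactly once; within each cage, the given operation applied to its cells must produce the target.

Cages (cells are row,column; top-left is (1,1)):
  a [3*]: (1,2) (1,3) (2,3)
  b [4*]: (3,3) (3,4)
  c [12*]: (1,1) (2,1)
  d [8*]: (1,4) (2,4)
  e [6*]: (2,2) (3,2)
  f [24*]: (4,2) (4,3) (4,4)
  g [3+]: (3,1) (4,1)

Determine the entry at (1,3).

3

Cage a needs product 3, leaving (1,2) = 1.
Cage a needs product 3, leaving (1,3) = 3.
Cage a has product 3; hence (2,3) = 1.
1 is placed in column 3, so (3,3) = 4.
4 is placed in row 3, so (3,4) = 1.
Column 3 already has 4, leaving (4,3) = 2.
Row 1 already has 3, leaving (1,1) = 4.
4 is placed in row 1, so (1,4) = 2.
Cage c needs two cells with product 12, which forces (2,1) = 3.
Row 2 already has 3, leaving (2,2) = 2.
Column 4 now contains 2, leaving (2,4) = 4.
Row 3 already has 1, which forces (3,1) = 2.
Column 2 now contains 2, leaving (3,2) = 3.
2 is placed in row 4, so (4,1) = 1.
3 is placed in column 2, leaving (4,2) = 4.
Column 4 now contains 4; hence (4,4) = 3.
The full grid is 4 1 3 2 / 3 2 1 4 / 2 3 4 1 / 1 4 2 3.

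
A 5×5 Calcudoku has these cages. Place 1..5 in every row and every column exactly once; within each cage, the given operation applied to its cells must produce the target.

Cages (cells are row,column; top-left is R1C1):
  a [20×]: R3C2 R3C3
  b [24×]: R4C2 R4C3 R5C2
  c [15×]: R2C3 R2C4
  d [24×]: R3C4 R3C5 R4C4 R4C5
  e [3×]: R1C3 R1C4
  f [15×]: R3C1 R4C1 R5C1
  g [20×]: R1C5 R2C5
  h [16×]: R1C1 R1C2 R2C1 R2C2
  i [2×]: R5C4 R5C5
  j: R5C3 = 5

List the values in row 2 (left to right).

Cage j is given, so R5C3 = 5.
5 is placed in column 3; hence R2C3 = 3.
Cage c needs two cells with product 15, leaving R2C4 = 5.
5 is placed in row 2; hence R2C5 = 4.
Cage a's pair has product 20, leaving R3C2 = 5.
5 is placed in column 3, which forces R3C3 = 4.
Column 3 now contains 4, leaving R4C3 = 2.
Column 3 now contains 3, which forces R1C3 = 1.
The two cells of cage e must have product 3, which forces R1C4 = 3.
4 is placed in column 5, so R1C5 = 5.
Cage f needs product 15; hence R4C1 = 5.
The 4 cells of cage d must have product 24; hence R4C4 = 4.
Row 4 now contains 4; hence R4C2 = 3.
Row 4 already has 3, which forces R4C5 = 1.
The 3 cells of cage b must have product 24, which forces R5C2 = 4.
Column 5 already has 1; hence R5C5 = 2.
The 4 cells of cage h must have product 16, so R1C1 = 4.
4 is placed in column 2; hence R1C2 = 2.
The 4 cells of cage h must have product 16, leaving R2C1 = 2.
The 4 cells of cage h must have product 16; hence R2C2 = 1.
Cage d has product 24, which forces R3C4 = 2.
2 is placed in column 5; hence R3C5 = 3.
Row 5 already has 2, so R5C4 = 1.
Row 3 already has 3, leaving R3C1 = 1.
1 is placed in row 5, so R5C1 = 3.
Completed grid: 4 2 1 3 5 / 2 1 3 5 4 / 1 5 4 2 3 / 5 3 2 4 1 / 3 4 5 1 2.

2 1 3 5 4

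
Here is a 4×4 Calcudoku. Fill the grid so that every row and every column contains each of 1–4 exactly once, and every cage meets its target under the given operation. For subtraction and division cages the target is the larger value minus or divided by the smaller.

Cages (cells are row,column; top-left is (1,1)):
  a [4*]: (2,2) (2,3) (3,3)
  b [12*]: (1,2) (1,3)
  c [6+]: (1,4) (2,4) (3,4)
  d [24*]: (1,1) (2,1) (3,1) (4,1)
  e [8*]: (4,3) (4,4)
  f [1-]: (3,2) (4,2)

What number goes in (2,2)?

In column 3, 3 can only go at (1,3), so (1,3) = 3.
3 is placed in row 1; hence (1,2) = 4.
In row 3, 4 can only go at (3,1), so (3,1) = 4.
Row 2 needs a 4, and only (2,3) is open for it.
Cage a has product 4, leaving (2,2) = 1.
Cage a has product 4; hence (3,3) = 1.
4 is placed in column 3; hence (4,3) = 2.
The two cells of cage e must have product 8, leaving (4,4) = 4.
The 3 cells of cage c must have sum 6, so (1,4) = 1.
Cage f's pair has difference 1, so (3,2) = 2.
Row 3 now contains 2, which forces (3,4) = 3.
2 is placed in row 4; hence (4,2) = 3.
Row 1 now contains 1, so (1,1) = 2.
Cage d has product 24; hence (2,1) = 3.
Column 4 now contains 3, leaving (2,4) = 2.
Row 4 now contains 3, leaving (4,1) = 1.
The full grid is 2 4 3 1 / 3 1 4 2 / 4 2 1 3 / 1 3 2 4.

1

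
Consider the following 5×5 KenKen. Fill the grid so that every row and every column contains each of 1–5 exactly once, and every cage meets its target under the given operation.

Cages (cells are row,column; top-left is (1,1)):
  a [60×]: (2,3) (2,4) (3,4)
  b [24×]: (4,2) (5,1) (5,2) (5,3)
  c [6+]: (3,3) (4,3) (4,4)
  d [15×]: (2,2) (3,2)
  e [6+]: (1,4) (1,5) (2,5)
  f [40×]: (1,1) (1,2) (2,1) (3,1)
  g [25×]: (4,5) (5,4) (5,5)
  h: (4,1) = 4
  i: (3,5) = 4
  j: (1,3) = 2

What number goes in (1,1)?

J is a freebie, which forces (1,3) = 2.
Cage i is given; hence (3,5) = 4.
H is a freebie, leaving (4,1) = 4.
Cage g has product 25; hence (4,5) = 5.
Cage g needs product 25; hence (5,4) = 5.
The 3 cells of cage g must have product 25, so (5,5) = 1.
The 4 cells of cage f must have product 40, so (1,2) = 4.
Cage e has sum 6, which forces (1,4) = 1.
Column 5 now contains 1, leaving (1,5) = 3.
Cage a needs product 60, so (2,3) = 5.
Cage a has product 60, so (2,4) = 4.
The 3 cells of cage e must have sum 6, leaving (2,5) = 2.
5 is placed in column 4, which forces (3,4) = 3.
The 4 cells of cage b must have product 24, which forces (4,2) = 1.
1 is placed in row 4, leaving (4,3) = 3.
Cage c has sum 6; hence (4,4) = 2.
Column 3 now contains 3; hence (5,3) = 4.
1 is placed in row 1, leaving (1,1) = 5.
Row 2 now contains 2, leaving (2,1) = 1.
5 is placed in row 2; hence (2,2) = 3.
The 4 cells of cage f must have product 40, so (3,1) = 2.
3 is placed in row 3, so (3,2) = 5.
3 is placed in row 3, leaving (3,3) = 1.
Column 1 now contains 2; hence (5,1) = 3.
Column 2 now contains 3, which forces (5,2) = 2.
Filled in: 5 4 2 1 3 / 1 3 5 4 2 / 2 5 1 3 4 / 4 1 3 2 5 / 3 2 4 5 1.

5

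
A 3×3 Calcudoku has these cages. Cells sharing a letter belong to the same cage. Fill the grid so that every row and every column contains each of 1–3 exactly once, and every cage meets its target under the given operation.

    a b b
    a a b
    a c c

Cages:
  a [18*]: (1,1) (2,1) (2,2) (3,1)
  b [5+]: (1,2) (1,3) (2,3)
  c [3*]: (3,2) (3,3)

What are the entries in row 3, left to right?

2 1 3

Cage a has product 18, leaving (2,2) = 3.
Column 2 now contains 3; hence (3,2) = 1.
Row 3 now contains 1; hence (3,3) = 3.
Cage a needs product 18, which forces (1,1) = 3.
Column 2 now contains 1, which forces (1,2) = 2.
Column 3 now contains 3, so (1,3) = 1.
Cage a needs product 18; hence (2,1) = 1.
Cage b needs sum 5, which forces (2,3) = 2.
3 is placed in row 3, leaving (3,1) = 2.
The full grid is 3 2 1 / 1 3 2 / 2 1 3.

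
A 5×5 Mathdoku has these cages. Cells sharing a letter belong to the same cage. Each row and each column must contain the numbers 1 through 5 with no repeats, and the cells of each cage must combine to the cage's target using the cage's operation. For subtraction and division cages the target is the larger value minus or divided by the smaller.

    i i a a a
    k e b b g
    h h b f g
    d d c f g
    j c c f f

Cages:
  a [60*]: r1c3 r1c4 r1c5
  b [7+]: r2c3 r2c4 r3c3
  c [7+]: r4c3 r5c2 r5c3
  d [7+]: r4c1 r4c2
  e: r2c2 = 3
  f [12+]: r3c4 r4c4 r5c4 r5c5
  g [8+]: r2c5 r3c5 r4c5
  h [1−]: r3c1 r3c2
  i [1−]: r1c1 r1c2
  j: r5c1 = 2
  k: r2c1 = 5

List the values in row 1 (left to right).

Cage k is given, leaving r2c1 = 5.
Cage e is given, which forces r2c2 = 3.
Cage j is given, leaving r5c1 = 2.
Cage d's pair has sum 7, which forces r4c1 = 3.
Cage d's pair has sum 7; hence r4c2 = 4.
4 is placed in column 2, leaving r5c2 = 1.
Row 1 needs a 1, and only r1c1 is open for it.
The two cells of cage i must have difference 1, so r1c2 = 2.
Column 1 already has 1, which forces r3c1 = 4.
The two cells of cage h must have difference 1, which forces r3c2 = 5.
Row 4 needs a 5, and only r4c5 is open for it.
In row 3, 3 can only go at r3c4, so r3c4 = 3.
Cage f needs sum 12, leaving r5c5 = 3.
Cage a needs product 60, which forces r1c3 = 3.
Cage a needs product 60, leaving r1c4 = 5.
3 is placed in column 5, leaving r1c5 = 4.
Column 4 now contains 5, so r5c4 = 4.
Cage b needs sum 7, so r2c3 = 4.
Cage c needs sum 7, so r4c3 = 1.
Cage f has sum 12, so r4c4 = 2.
Row 5 already has 4, so r5c3 = 5.
Column 4 now contains 2, leaving r2c4 = 1.
Row 2 now contains 1, leaving r2c5 = 2.
Column 3 now contains 1, leaving r3c3 = 2.
Column 5 now contains 2, so r3c5 = 1.
Filled in: 1 2 3 5 4 / 5 3 4 1 2 / 4 5 2 3 1 / 3 4 1 2 5 / 2 1 5 4 3.

1 2 3 5 4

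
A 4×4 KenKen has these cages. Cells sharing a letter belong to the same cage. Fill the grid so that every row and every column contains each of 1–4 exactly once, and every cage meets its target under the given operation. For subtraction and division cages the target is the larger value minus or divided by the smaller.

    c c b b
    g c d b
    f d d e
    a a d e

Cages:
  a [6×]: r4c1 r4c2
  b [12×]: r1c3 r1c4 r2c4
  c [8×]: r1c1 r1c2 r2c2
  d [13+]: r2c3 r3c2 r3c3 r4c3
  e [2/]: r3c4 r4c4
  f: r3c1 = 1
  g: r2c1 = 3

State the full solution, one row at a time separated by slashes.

4 2 1 3 / 3 1 2 4 / 1 4 3 2 / 2 3 4 1

Cage g is given, which forces r2c1 = 3.
Cage f is given, leaving r3c1 = 1.
Cage d has sum 13, which forces r3c2 = 4.
4 is placed in row 3, leaving r3c4 = 2.
Column 1 already has 3; hence r4c1 = 2.
Row 4 now contains 2; hence r4c2 = 3.
Row 4 already has 3, leaving r4c3 = 4.
Row 4 now contains 4; hence r4c4 = 1.
2 is placed in column 1, which forces r1c1 = 4.
The 3 cells of cage b must have product 12; hence r1c3 = 1.
The 3 cells of cage b must have product 12, which forces r1c4 = 3.
4 is placed in column 3, which forces r2c3 = 2.
Column 4 already has 1, so r2c4 = 4.
Row 3 already has 2, so r3c3 = 3.
1 is placed in row 1, which forces r1c2 = 2.
2 is placed in row 2, so r2c2 = 1.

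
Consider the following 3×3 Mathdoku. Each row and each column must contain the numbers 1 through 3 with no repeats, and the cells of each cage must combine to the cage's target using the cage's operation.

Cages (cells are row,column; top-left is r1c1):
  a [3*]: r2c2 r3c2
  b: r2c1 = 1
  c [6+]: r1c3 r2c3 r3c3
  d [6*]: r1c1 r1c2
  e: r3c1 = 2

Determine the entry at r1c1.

3

B is a freebie, which forces r2c1 = 1.
Row 2 already has 1, which forces r2c2 = 3.
Row 2 now contains 3, leaving r2c3 = 2.
E is a freebie, so r3c1 = 2.
Column 2 already has 3, so r3c2 = 1.
1 is placed in row 3, leaving r3c3 = 3.
2 is placed in column 1, so r1c1 = 3.
Column 2 already has 3; hence r1c2 = 2.
Column 3 now contains 3, which forces r1c3 = 1.
The full grid is 3 2 1 / 1 3 2 / 2 1 3.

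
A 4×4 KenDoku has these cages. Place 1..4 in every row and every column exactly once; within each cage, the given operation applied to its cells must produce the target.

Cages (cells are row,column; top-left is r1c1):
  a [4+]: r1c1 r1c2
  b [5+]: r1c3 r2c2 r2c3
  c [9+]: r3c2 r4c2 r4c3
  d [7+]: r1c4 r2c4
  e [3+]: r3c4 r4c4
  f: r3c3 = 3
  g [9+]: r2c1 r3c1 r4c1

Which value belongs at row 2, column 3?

Cage f is a single given cell, so r3c3 = 3.
Cage b needs sum 5; hence r1c3 = 2.
The 3 cells of cage b must have sum 5, so r2c2 = 2.
Column 3 already has 3; hence r2c3 = 1.
Column 2 now contains 2, leaving r3c2 = 4.
2 is placed in column 3, so r4c3 = 4.
Cage g needs sum 9; hence r2c1 = 4.
Row 2 already has 4, leaving r2c4 = 3.
4 is placed in row 3, so r3c1 = 2.
Row 3 already has 2; hence r3c4 = 1.
The 3 cells of cage g must have sum 9, which forces r4c1 = 3.
The 3 cells of cage c must have sum 9, leaving r4c2 = 1.
1 is placed in column 4, leaving r4c4 = 2.
3 is placed in column 1, so r1c1 = 1.
Column 2 already has 1; hence r1c2 = 3.
3 is placed in column 4; hence r1c4 = 4.
Completed grid: 1 3 2 4 / 4 2 1 3 / 2 4 3 1 / 3 1 4 2.

1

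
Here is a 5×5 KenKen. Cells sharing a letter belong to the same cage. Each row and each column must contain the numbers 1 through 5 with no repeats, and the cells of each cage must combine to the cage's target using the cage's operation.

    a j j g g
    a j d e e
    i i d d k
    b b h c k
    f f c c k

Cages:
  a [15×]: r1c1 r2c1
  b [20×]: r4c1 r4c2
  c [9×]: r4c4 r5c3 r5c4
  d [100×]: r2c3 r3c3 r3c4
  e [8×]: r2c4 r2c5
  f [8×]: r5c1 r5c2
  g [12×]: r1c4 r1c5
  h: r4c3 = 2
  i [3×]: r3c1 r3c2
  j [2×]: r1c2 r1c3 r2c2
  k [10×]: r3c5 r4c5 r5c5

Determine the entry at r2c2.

1

The 3 cells of cage j must have product 2; hence r1c2 = 2.
Cage j needs product 2; hence r1c3 = 1.
Cage j has product 2, leaving r2c2 = 1.
Cage d needs product 100, leaving r2c3 = 5.
Column 2 already has 1, so r3c2 = 3.
Cage d has product 100; hence r3c3 = 4.
Cage d has product 100, which forces r3c4 = 5.
Cage h is a single given cell, which forces r4c3 = 2.
Cage c needs product 9, leaving r4c4 = 3.
Column 2 already has 2, so r5c2 = 4.
Cage c needs product 9, which forces r5c3 = 3.
The 3 cells of cage c must have product 9, so r5c4 = 1.
The two cells of cage a must have product 15, which forces r1c1 = 5.
Column 4 already has 3, so r1c4 = 4.
Cage g needs two cells with product 12; hence r1c5 = 3.
Row 2 now contains 5, so r2c1 = 3.
Column 4 now contains 4, which forces r2c4 = 2.
2 is placed in row 2, so r2c5 = 4.
Row 3 now contains 3; hence r3c1 = 1.
Row 3 now contains 1; hence r3c5 = 2.
Cage b's pair has product 20, which forces r4c1 = 4.
Column 2 already has 4, which forces r4c2 = 5.
5 is placed in row 4; hence r4c5 = 1.
4 is placed in row 5; hence r5c1 = 2.
2 is placed in column 5, so r5c5 = 5.
The full grid is 5 2 1 4 3 / 3 1 5 2 4 / 1 3 4 5 2 / 4 5 2 3 1 / 2 4 3 1 5.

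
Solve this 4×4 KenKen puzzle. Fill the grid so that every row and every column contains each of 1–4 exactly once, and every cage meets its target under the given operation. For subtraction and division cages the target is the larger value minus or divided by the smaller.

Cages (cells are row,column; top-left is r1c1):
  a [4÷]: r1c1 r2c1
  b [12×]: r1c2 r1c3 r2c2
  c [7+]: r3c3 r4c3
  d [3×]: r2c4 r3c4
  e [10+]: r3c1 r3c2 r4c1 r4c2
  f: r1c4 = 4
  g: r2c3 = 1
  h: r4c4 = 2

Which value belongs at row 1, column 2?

Cage f is a single given cell, leaving r1c4 = 4.
Cage g is a single given cell, leaving r2c3 = 1.
1 is placed in row 2, leaving r2c4 = 3.
3 is placed in column 4, leaving r3c4 = 1.
H is a freebie, so r4c4 = 2.
4 is placed in row 1, so r1c1 = 1.
Row 1 already has 1, so r1c2 = 3.
3 is placed in row 1, so r1c3 = 2.
1 is placed in row 2, leaving r2c1 = 4.
4 is placed in row 2, leaving r2c2 = 2.
2 is placed in column 2; hence r3c2 = 4.
4 is placed in row 3; hence r3c3 = 3.
Column 1 now contains 4, so r4c1 = 3.
Column 2 already has 4, which forces r4c2 = 1.
3 is placed in column 3, leaving r4c3 = 4.
Row 3 already has 3, leaving r3c1 = 2.
The full grid is 1 3 2 4 / 4 2 1 3 / 2 4 3 1 / 3 1 4 2.

3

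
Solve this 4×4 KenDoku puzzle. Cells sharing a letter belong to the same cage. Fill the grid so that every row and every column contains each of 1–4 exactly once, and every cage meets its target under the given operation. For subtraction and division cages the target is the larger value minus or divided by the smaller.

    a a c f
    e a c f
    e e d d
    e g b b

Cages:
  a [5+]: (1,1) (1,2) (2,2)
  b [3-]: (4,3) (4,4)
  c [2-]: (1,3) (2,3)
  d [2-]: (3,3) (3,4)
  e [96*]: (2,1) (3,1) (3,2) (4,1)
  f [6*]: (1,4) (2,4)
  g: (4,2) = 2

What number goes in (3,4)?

Cage e has product 96, which forces (3,2) = 4.
Cage g is a single given cell, which forces (4,2) = 2.
Cage a needs sum 5, which forces (1,1) = 1.
Cage a needs sum 5, which forces (1,2) = 3.
3 is placed in row 1, leaving (1,4) = 2.
Column 2 already has 2; hence (2,2) = 1.
2 is placed in column 4, so (2,4) = 3.
Column 4 now contains 3, so (3,4) = 1.
Column 4 now contains 1, which forces (4,4) = 4.
2 is placed in row 1, which forces (1,3) = 4.
Cage e needs product 96; hence (2,1) = 4.
The two cells of cage c must have difference 2, which forces (2,3) = 2.
Cage e needs product 96, so (3,1) = 2.
Row 3 already has 1, leaving (3,3) = 3.
Row 4 already has 4; hence (4,1) = 3.
Row 4 already has 4, so (4,3) = 1.
Completed grid: 1 3 4 2 / 4 1 2 3 / 2 4 3 1 / 3 2 1 4.

1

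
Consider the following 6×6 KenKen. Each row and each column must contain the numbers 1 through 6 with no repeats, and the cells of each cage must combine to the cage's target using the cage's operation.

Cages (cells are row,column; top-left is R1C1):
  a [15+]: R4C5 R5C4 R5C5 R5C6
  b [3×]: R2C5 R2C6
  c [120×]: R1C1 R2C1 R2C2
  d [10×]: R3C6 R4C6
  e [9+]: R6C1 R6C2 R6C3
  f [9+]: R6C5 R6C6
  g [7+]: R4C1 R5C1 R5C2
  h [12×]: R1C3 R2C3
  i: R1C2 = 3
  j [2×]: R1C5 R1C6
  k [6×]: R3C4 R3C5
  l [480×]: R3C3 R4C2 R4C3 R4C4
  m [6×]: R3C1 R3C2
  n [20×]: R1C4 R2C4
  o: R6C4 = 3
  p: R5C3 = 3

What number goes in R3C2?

2

Cage i is given, which forces R1C2 = 3.
Cage l has product 480; hence R3C3 = 4.
Cage p is given, so R5C3 = 3.
O is a freebie; hence R6C4 = 3.
The only place for 2 in row 2 is R2C3.
Column 3 now contains 2; hence R1C3 = 6.
Column 3 now contains 6, which forces R4C3 = 5.
Row 4 now contains 5, leaving R4C6 = 2.
Column 3 now contains 6, which forces R6C3 = 1.
Cage j needs two cells with product 2, which forces R1C5 = 2.
Column 6 already has 2; hence R1C6 = 1.
Column 6 now contains 1, so R2C6 = 3.
Column 6 already has 2, leaving R3C6 = 5.
5 is placed in column 6, leaving R6C6 = 4.
Row 2 already has 3, which forces R2C5 = 1.
Column 6 now contains 4, so R5C6 = 6.
Row 6 already has 4; hence R6C5 = 5.
Cage a needs sum 15, which forces R4C5 = 3.
Cage a has sum 15; hence R5C4 = 2.
Column 5 already has 5, so R5C5 = 4.
2 is placed in column 4, so R3C4 = 1.
3 is placed in column 5, so R3C5 = 6.
Cage g has sum 7, leaving R4C1 = 1.
Cage g has sum 7, so R5C1 = 5.
4 is placed in row 5; hence R5C2 = 1.
Column 1 already has 5, which forces R1C1 = 4.
Row 1 already has 4, leaving R1C4 = 5.
The 3 cells of cage c must have product 120, so R2C1 = 6.
Cage c has product 120, which forces R2C2 = 5.
5 is placed in column 4, leaving R2C4 = 4.
Row 3 now contains 6, leaving R3C1 = 3.
Row 3 now contains 6; hence R3C2 = 2.
4 is placed in column 4, so R4C4 = 6.
Column 1 already has 6; hence R6C1 = 2.
2 is placed in column 2, leaving R6C2 = 6.
Row 4 already has 6, leaving R4C2 = 4.
Completed grid: 4 3 6 5 2 1 / 6 5 2 4 1 3 / 3 2 4 1 6 5 / 1 4 5 6 3 2 / 5 1 3 2 4 6 / 2 6 1 3 5 4.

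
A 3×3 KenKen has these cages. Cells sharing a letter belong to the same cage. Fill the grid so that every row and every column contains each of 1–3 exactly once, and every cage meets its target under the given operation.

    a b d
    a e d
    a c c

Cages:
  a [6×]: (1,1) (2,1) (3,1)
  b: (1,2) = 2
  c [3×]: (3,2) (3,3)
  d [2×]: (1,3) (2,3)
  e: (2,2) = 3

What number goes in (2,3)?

2

B is a freebie, leaving (1,2) = 2.
2 is placed in row 1, which forces (1,3) = 1.
E is a freebie, leaving (2,2) = 3.
Column 3 already has 1, leaving (2,3) = 2.
3 is placed in column 2, leaving (3,2) = 1.
Column 3 already has 1; hence (3,3) = 3.
Row 1 already has 1, so (1,1) = 3.
Row 2 already has 2, leaving (2,1) = 1.
Row 3 already has 3; hence (3,1) = 2.
Filled in: 3 2 1 / 1 3 2 / 2 1 3.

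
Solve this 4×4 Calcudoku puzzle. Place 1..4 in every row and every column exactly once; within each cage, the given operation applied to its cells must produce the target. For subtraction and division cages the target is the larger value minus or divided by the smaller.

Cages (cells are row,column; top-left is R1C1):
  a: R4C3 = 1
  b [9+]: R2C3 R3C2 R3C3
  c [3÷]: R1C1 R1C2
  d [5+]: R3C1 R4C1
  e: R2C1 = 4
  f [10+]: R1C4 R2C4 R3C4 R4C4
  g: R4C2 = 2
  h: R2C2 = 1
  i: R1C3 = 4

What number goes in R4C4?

Cage i is a single given cell; hence R1C3 = 4.
Cage e is a single given cell; hence R2C1 = 4.
Cage h is given, leaving R2C2 = 1.
Cage g is a single given cell, which forces R4C2 = 2.
A is a freebie, which forces R4C3 = 1.
Cage c needs two cells with quotient 3, leaving R1C1 = 1.
1 is placed in column 2, leaving R1C2 = 3.
3 is placed in row 1; hence R1C4 = 2.
Column 4 now contains 2; hence R2C4 = 3.
Cage d's pair has sum 5, leaving R3C1 = 2.
Cage b has sum 9, which forces R3C2 = 4.
Row 3 already has 2, so R3C3 = 3.
Row 3 now contains 4, leaving R3C4 = 1.
Row 4 now contains 1; hence R4C1 = 3.
3 is placed in column 4, leaving R4C4 = 4.
Row 2 now contains 3; hence R2C3 = 2.
Completed grid: 1 3 4 2 / 4 1 2 3 / 2 4 3 1 / 3 2 1 4.

4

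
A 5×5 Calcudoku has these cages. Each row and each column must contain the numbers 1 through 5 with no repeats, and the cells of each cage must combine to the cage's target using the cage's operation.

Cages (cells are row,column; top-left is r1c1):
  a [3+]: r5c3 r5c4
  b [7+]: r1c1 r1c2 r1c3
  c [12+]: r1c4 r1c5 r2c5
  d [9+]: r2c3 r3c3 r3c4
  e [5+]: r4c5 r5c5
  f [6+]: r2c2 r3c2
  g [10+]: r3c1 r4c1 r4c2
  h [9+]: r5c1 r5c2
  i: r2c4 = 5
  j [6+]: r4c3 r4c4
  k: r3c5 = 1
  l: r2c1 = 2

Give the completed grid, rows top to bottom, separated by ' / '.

1 2 4 3 5 / 2 1 3 5 4 / 3 5 2 4 1 / 4 3 5 1 2 / 5 4 1 2 3

Cage l is given, leaving r2c1 = 2.
I is a freebie, which forces r2c4 = 5.
Cage k is given; hence r3c5 = 1.
Cage c needs sum 12, which forces r1c5 = 5.
The only place for 3 in row 1 is r1c4.
Cage c needs sum 12, which forces r2c5 = 4.
Row 2 already has 4, leaving r2c2 = 1.
Row 2 already has 4, leaving r2c3 = 3.
Cage f's pair has sum 6, which forces r3c2 = 5.
Column 2 already has 5; hence r5c2 = 4.
Column 2 now contains 4, so r1c2 = 2.
Cage g needs sum 10, leaving r3c1 = 3.
Column 2 now contains 2, so r4c2 = 3.
Row 4 now contains 3, leaving r4c5 = 2.
Row 5 now contains 4, which forces r5c1 = 5.
Column 5 already has 2, so r5c5 = 3.
Column 1 now contains 5, leaving r4c1 = 4.
The two cells of cage j must have sum 6, so r4c3 = 5.
Cage j needs two cells with sum 6; hence r4c4 = 1.
1 is placed in column 4; hence r5c4 = 2.
4 is placed in column 1; hence r1c1 = 1.
Cage b has sum 7, which forces r1c3 = 4.
Cage d needs sum 9, which forces r3c3 = 2.
Column 4 already has 2, so r3c4 = 4.
Row 5 now contains 2; hence r5c3 = 1.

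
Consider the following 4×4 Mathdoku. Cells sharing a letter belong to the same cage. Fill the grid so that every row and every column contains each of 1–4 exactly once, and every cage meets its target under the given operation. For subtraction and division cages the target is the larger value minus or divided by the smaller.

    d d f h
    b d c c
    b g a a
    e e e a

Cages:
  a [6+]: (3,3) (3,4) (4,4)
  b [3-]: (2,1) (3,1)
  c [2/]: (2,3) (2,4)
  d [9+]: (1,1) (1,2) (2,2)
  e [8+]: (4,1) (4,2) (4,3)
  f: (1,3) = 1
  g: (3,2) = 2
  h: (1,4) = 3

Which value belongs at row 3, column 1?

Cage f is a single given cell; hence (1,3) = 1.
H is a freebie, leaving (1,4) = 3.
Cage g is a single given cell, which forces (3,2) = 2.
Row 3 already has 2, leaving (3,3) = 3.
Column 3 now contains 3, so (4,3) = 4.
Cage d needs sum 9, leaving (1,1) = 2.
Column 2 already has 2; hence (1,2) = 4.
Cage d has sum 9, leaving (2,2) = 3.
4 is placed in column 3; hence (2,3) = 2.
Cage a has sum 6, so (3,4) = 1.
3 is placed in column 2, which forces (4,2) = 1.
Cage a has sum 6, so (4,4) = 2.
The two cells of cage b must have difference 3, leaving (2,1) = 1.
Column 4 now contains 1, leaving (2,4) = 4.
Row 3 now contains 1, which forces (3,1) = 4.
1 is placed in row 4, so (4,1) = 3.
Completed grid: 2 4 1 3 / 1 3 2 4 / 4 2 3 1 / 3 1 4 2.

4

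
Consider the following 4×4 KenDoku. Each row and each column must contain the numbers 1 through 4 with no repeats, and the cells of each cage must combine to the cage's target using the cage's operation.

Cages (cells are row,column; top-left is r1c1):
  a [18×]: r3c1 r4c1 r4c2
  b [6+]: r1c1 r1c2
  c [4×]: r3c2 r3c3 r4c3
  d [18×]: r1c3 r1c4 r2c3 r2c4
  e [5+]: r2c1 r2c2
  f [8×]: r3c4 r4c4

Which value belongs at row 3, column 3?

Cage a has product 18, leaving r3c1 = 3.
The 3 cells of cage a must have product 18, so r4c1 = 2.
Cage a has product 18, which forces r4c2 = 3.
Row 4 now contains 2; hence r4c3 = 1.
Row 4 now contains 2; hence r4c4 = 4.
2 is placed in column 1, so r1c1 = 4.
The two cells of cage b must have sum 6; hence r1c2 = 2.
2 is placed in row 1; hence r1c3 = 3.
Row 1 now contains 3, which forces r1c4 = 1.
Column 1 already has 4, so r2c1 = 1.
Row 2 now contains 1; hence r2c2 = 4.
Column 3 now contains 3, leaving r2c3 = 2.
Column 4 now contains 1, so r2c4 = 3.
The 3 cells of cage c must have product 4, leaving r3c2 = 1.
1 is placed in column 3, leaving r3c3 = 4.
Column 4 now contains 4, so r3c4 = 2.
Completed grid: 4 2 3 1 / 1 4 2 3 / 3 1 4 2 / 2 3 1 4.

4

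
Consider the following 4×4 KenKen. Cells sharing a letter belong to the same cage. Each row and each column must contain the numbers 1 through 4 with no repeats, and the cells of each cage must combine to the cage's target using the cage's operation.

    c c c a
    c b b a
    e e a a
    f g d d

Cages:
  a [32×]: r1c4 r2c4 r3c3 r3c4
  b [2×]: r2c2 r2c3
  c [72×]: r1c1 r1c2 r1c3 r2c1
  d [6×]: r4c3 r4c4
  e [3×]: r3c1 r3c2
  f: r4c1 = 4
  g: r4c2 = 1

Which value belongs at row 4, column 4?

The 4 cells of cage c must have product 72, so r2c1 = 3.
Column 1 already has 3, so r3c1 = 1.
Row 3 now contains 1, so r3c2 = 3.
The 4 cells of cage a must have product 32, leaving r3c3 = 4.
Row 3 now contains 1, so r3c4 = 2.
Cage f is a single given cell, which forces r4c1 = 4.
Cage g is given, so r4c2 = 1.
2 is placed in column 4; hence r4c4 = 3.
Column 1 already has 4, which forces r1c1 = 2.
Cage c needs product 72, leaving r1c2 = 4.
The 4 cells of cage c must have product 72, so r1c3 = 3.
Row 1 now contains 4, leaving r1c4 = 1.
1 is placed in column 2, leaving r2c2 = 2.
Cage b's pair has product 2; hence r2c3 = 1.
Column 4 now contains 1, leaving r2c4 = 4.
Row 4 now contains 3, leaving r4c3 = 2.
Completed grid: 2 4 3 1 / 3 2 1 4 / 1 3 4 2 / 4 1 2 3.

3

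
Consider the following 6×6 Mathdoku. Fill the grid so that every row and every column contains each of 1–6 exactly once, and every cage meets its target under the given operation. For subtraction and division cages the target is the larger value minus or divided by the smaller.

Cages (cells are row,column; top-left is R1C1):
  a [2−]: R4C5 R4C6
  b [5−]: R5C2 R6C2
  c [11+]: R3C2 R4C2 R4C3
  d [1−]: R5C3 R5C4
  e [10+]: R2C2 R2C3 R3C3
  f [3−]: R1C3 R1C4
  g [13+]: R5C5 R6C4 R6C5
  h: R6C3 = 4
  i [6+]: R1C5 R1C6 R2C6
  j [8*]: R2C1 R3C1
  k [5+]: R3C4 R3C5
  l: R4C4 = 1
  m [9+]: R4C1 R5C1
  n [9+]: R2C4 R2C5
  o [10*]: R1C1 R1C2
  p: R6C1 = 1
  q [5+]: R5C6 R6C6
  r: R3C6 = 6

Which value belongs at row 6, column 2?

Cage r is given, so R3C6 = 6.
L is a freebie, which forces R4C4 = 1.
Cage p is a single given cell, which forces R6C1 = 1.
1 is placed in row 6; hence R6C2 = 6.
H is a freebie; hence R6C3 = 4.
Column 2 already has 6, so R5C2 = 1.
In column 6, 5 can only go at R4C6, so R4C6 = 5.
Cage a needs two cells with difference 2, leaving R4C5 = 3.
The 3 cells of cage g must have sum 13, which forces R5C5 = 6.
Row 2 needs a 6, and only R2C3 is open for it.
The 3 cells of cage c must have sum 11, leaving R3C2 = 5.
The 3 cells of cage c must have sum 11, so R4C2 = 4.
Column 3 now contains 6, so R4C3 = 2.
Cage o needs two cells with product 10, which forces R1C1 = 5.
Column 2 already has 5; hence R1C2 = 2.
Row 1 already has 2; hence R1C5 = 1.
Cage e needs sum 10, leaving R2C2 = 3.
2 is placed in column 3, leaving R3C3 = 1.
1 is placed in column 5; hence R3C5 = 2.
4 is placed in row 4, leaving R4C1 = 6.
Cage m needs two cells with sum 9; hence R5C1 = 3.
3 is placed in row 5; hence R5C3 = 5.
3 is placed in row 5, which forces R5C6 = 2.
Column 5 already has 2; hence R6C5 = 5.
2 is placed in column 6, which forces R6C6 = 3.
Row 1 now contains 1; hence R1C3 = 3.
Cage f needs two cells with difference 3, which forces R1C4 = 6.
Column 6 already has 3, leaving R1C6 = 4.
Cage j needs two cells with product 8, leaving R2C1 = 2.
The two cells of cage n must have sum 9, which forces R2C4 = 5.
Column 5 now contains 5, which forces R2C5 = 4.
2 is placed in column 6; hence R2C6 = 1.
Row 3 now contains 2; hence R3C1 = 4.
Cage k's pair has sum 5, which forces R3C4 = 3.
Row 5 already has 2, leaving R5C4 = 4.
Row 6 already has 5; hence R6C4 = 2.
Filled in: 5 2 3 6 1 4 / 2 3 6 5 4 1 / 4 5 1 3 2 6 / 6 4 2 1 3 5 / 3 1 5 4 6 2 / 1 6 4 2 5 3.

6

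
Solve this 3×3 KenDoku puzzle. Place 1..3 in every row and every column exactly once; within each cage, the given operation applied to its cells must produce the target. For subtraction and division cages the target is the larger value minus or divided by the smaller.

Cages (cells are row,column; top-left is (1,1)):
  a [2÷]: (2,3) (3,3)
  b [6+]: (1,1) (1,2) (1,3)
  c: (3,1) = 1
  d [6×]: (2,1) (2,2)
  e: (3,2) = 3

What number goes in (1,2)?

1

Cage c is given, so (3,1) = 1.
E is a freebie, so (3,2) = 3.
1 is placed in row 3, which forces (3,3) = 2.
Cage d's pair has product 6; hence (2,1) = 3.
Column 2 now contains 3; hence (2,2) = 2.
Column 3 now contains 2, so (2,3) = 1.
3 is placed in column 1, leaving (1,1) = 2.
Column 2 now contains 2; hence (1,2) = 1.
1 is placed in column 3, leaving (1,3) = 3.
Completed grid: 2 1 3 / 3 2 1 / 1 3 2.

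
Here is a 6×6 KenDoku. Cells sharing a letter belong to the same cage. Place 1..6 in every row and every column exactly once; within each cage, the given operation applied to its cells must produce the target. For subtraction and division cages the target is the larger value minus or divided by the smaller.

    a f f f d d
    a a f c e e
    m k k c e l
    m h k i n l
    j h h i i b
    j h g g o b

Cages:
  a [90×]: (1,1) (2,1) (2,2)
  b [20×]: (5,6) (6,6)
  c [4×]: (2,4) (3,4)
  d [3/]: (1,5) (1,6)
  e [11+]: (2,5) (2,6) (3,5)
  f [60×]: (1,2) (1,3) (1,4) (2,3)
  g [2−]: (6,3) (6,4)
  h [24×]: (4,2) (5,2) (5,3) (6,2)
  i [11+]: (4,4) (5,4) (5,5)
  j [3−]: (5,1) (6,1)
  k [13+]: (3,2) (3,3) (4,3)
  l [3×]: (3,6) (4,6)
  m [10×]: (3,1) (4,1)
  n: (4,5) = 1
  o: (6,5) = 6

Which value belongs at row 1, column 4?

N is a freebie, so (4,5) = 1.
Row 4 already has 1; hence (4,6) = 3.
Cage o is given; hence (6,5) = 6.
Column 6 now contains 3, so (3,6) = 1.
Cage d needs two cells with quotient 3, leaving (1,5) = 2.
Column 6 already has 1, leaving (1,6) = 6.
Cage c's pair has product 4, so (2,4) = 1.
Row 3 already has 1, which forces (3,4) = 4.
The 3 cells of cage e must have sum 11, leaving (2,5) = 4.
Cage e needs sum 11, which forces (2,6) = 2.
The 3 cells of cage e must have sum 11, leaving (3,5) = 5.
Column 5 now contains 4, which forces (5,5) = 3.
Row 3 now contains 5, which forces (3,1) = 2.
Cage m's pair has product 10, which forces (4,1) = 5.
5 is placed in row 4, leaving (4,3) = 4.
Column 1 already has 5, which forces (1,1) = 3.
Cage f has product 60; hence (1,2) = 4.
Column 3 already has 4, so (1,3) = 1.
Row 1 already has 3; hence (1,4) = 5.
The 3 cells of cage a must have product 90; hence (2,1) = 6.
Cage a needs product 90, leaving (2,2) = 5.
Row 2 already has 5, which forces (2,3) = 3.
Column 3 already has 3; hence (3,3) = 6.
1 is placed in column 3; hence (5,3) = 2.
Row 5 now contains 2, which forces (5,4) = 6.
Column 3 already has 3; hence (6,3) = 5.
5 is placed in column 4; hence (6,4) = 3.
Row 6 already has 5, so (6,6) = 4.
Row 3 now contains 6, which forces (3,2) = 3.
Cage h needs product 24, leaving (4,2) = 6.
Column 4 already has 6; hence (4,4) = 2.
Cage j's pair has difference 3, so (5,1) = 4.
Row 5 already has 6, so (5,2) = 1.
Column 6 already has 4, so (5,6) = 5.
4 is placed in row 6, so (6,1) = 1.
Cage h needs product 24, so (6,2) = 2.
The full grid is 3 4 1 5 2 6 / 6 5 3 1 4 2 / 2 3 6 4 5 1 / 5 6 4 2 1 3 / 4 1 2 6 3 5 / 1 2 5 3 6 4.

5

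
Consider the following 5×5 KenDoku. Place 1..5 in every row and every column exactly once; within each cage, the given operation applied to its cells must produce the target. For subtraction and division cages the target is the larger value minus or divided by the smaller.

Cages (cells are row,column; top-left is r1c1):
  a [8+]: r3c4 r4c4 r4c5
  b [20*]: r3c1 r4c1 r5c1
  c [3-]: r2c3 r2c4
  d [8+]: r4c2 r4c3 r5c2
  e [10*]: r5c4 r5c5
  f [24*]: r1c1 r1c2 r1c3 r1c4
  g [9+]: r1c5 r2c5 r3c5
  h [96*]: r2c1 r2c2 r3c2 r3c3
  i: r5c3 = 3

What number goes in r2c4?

Cage i is given, which forces r5c3 = 3.
Row 1 needs a 5, and only r1c5 is open for it.
Cage e's pair has product 10, leaving r5c4 = 5.
Column 5 now contains 5, leaving r5c5 = 2.
Row 2 needs a 5, and only r2c3 is open for it.
Cage c needs two cells with difference 3, which forces r2c4 = 2.
In row 2, 1 can only go at r2c5, so r2c5 = 1.
Column 5 now contains 1, which forces r3c5 = 3.
Column 5 already has 3, which forces r4c5 = 4.
Cage a needs sum 8, so r3c4 = 1.
The 3 cells of cage a must have sum 8, which forces r4c4 = 3.
Column 4 already has 3, which forces r1c4 = 4.
3 is placed in row 4; hence r4c2 = 5.
Cage d has sum 8, so r4c3 = 2.
The 3 cells of cage d must have sum 8, which forces r5c2 = 1.
2 is placed in column 3, so r1c3 = 1.
Cage b has product 20, leaving r3c1 = 5.
Cage h needs product 96, so r3c2 = 2.
2 is placed in column 3, leaving r3c3 = 4.
Row 4 now contains 5, leaving r4c1 = 1.
1 is placed in row 5, so r5c1 = 4.
Cage f needs product 24, leaving r1c1 = 2.
2 is placed in column 2; hence r1c2 = 3.
4 is placed in column 1; hence r2c1 = 3.
Cage h has product 96, leaving r2c2 = 4.
Completed grid: 2 3 1 4 5 / 3 4 5 2 1 / 5 2 4 1 3 / 1 5 2 3 4 / 4 1 3 5 2.

2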